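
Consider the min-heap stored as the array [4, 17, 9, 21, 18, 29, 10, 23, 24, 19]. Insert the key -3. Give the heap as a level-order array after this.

append -3 at index 10 → [4, 17, 9, 21, 18, 29, 10, 23, 24, 19, -3]
-3 < parent 18 at index 4, swap → [4, 17, 9, 21, -3, 29, 10, 23, 24, 19, 18]
-3 < parent 17 at index 1, swap → [4, -3, 9, 21, 17, 29, 10, 23, 24, 19, 18]
-3 < parent 4 at index 0, swap → [-3, 4, 9, 21, 17, 29, 10, 23, 24, 19, 18]

[-3, 4, 9, 21, 17, 29, 10, 23, 24, 19, 18]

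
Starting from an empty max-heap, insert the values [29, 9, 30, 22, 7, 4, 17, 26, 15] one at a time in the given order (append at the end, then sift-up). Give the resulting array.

Insert 29:
  append 29 at index 0 → [29] (no swap needed)
Insert 9:
  append 9 at index 1 → [29, 9] (no swap needed)
Insert 30:
  append 30 at index 2 → [29, 9, 30]
  30 > parent 29 at index 0, swap → [30, 9, 29]
Insert 22:
  append 22 at index 3 → [30, 9, 29, 22]
  22 > parent 9 at index 1, swap → [30, 22, 29, 9]
Insert 7:
  append 7 at index 4 → [30, 22, 29, 9, 7] (no swap needed)
Insert 4:
  append 4 at index 5 → [30, 22, 29, 9, 7, 4] (no swap needed)
Insert 17:
  append 17 at index 6 → [30, 22, 29, 9, 7, 4, 17] (no swap needed)
Insert 26:
  append 26 at index 7 → [30, 22, 29, 9, 7, 4, 17, 26]
  26 > parent 9 at index 3, swap → [30, 22, 29, 26, 7, 4, 17, 9]
  26 > parent 22 at index 1, swap → [30, 26, 29, 22, 7, 4, 17, 9]
Insert 15:
  append 15 at index 8 → [30, 26, 29, 22, 7, 4, 17, 9, 15] (no swap needed)

[30, 26, 29, 22, 7, 4, 17, 9, 15]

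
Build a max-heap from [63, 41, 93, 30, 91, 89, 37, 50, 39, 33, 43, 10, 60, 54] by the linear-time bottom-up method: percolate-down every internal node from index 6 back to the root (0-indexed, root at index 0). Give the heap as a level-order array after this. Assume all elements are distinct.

sift down from index 6:
  37 vs only child 54 at index 13, swap → [63, 41, 93, 30, 91, 89, 54, 50, 39, 33, 43, 10, 60, 37]
sift down from index 5: already satisfies heap property
sift down from index 4: already satisfies heap property
sift down from index 3:
  30 vs larger child 50 at index 7, swap → [63, 41, 93, 50, 91, 89, 54, 30, 39, 33, 43, 10, 60, 37]
sift down from index 2: already satisfies heap property
sift down from index 1:
  41 vs larger child 91 at index 4, swap → [63, 91, 93, 50, 41, 89, 54, 30, 39, 33, 43, 10, 60, 37]
  41 vs larger child 43 at index 10, swap → [63, 91, 93, 50, 43, 89, 54, 30, 39, 33, 41, 10, 60, 37]
sift down from index 0:
  63 vs larger child 93 at index 2, swap → [93, 91, 63, 50, 43, 89, 54, 30, 39, 33, 41, 10, 60, 37]
  63 vs larger child 89 at index 5, swap → [93, 91, 89, 50, 43, 63, 54, 30, 39, 33, 41, 10, 60, 37]

[93, 91, 89, 50, 43, 63, 54, 30, 39, 33, 41, 10, 60, 37]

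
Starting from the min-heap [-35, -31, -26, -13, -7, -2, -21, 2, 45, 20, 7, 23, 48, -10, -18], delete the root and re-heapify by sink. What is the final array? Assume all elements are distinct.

remove root -35; move last element -18 to root → [-18, -31, -26, -13, -7, -2, -21, 2, 45, 20, 7, 23, 48, -10]
-18 vs smaller child -31 at index 1, swap → [-31, -18, -26, -13, -7, -2, -21, 2, 45, 20, 7, 23, 48, -10]

[-31, -18, -26, -13, -7, -2, -21, 2, 45, 20, 7, 23, 48, -10]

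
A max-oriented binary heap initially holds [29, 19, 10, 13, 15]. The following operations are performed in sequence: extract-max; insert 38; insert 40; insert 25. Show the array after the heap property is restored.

[40, 19, 38, 13, 15, 10, 25]

extract-max → returns 29:
  remove root 29; move last element 15 to root → [15, 19, 10, 13]
  15 vs larger child 19 at index 1, swap → [19, 15, 10, 13]
insert 38:
  append 38 at index 4 → [19, 15, 10, 13, 38]
  38 > parent 15 at index 1, swap → [19, 38, 10, 13, 15]
  38 > parent 19 at index 0, swap → [38, 19, 10, 13, 15]
insert 40:
  append 40 at index 5 → [38, 19, 10, 13, 15, 40]
  40 > parent 10 at index 2, swap → [38, 19, 40, 13, 15, 10]
  40 > parent 38 at index 0, swap → [40, 19, 38, 13, 15, 10]
insert 25:
  append 25 at index 6 → [40, 19, 38, 13, 15, 10, 25] (no swap needed)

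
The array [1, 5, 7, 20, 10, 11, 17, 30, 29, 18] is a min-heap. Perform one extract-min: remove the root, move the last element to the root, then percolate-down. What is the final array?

[5, 10, 7, 20, 18, 11, 17, 30, 29]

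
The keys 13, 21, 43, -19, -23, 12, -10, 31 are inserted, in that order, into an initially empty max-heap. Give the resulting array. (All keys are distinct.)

Insert 13:
  append 13 at index 0 → [13] (no swap needed)
Insert 21:
  append 21 at index 1 → [13, 21]
  21 > parent 13 at index 0, swap → [21, 13]
Insert 43:
  append 43 at index 2 → [21, 13, 43]
  43 > parent 21 at index 0, swap → [43, 13, 21]
Insert -19:
  append -19 at index 3 → [43, 13, 21, -19] (no swap needed)
Insert -23:
  append -23 at index 4 → [43, 13, 21, -19, -23] (no swap needed)
Insert 12:
  append 12 at index 5 → [43, 13, 21, -19, -23, 12] (no swap needed)
Insert -10:
  append -10 at index 6 → [43, 13, 21, -19, -23, 12, -10] (no swap needed)
Insert 31:
  append 31 at index 7 → [43, 13, 21, -19, -23, 12, -10, 31]
  31 > parent -19 at index 3, swap → [43, 13, 21, 31, -23, 12, -10, -19]
  31 > parent 13 at index 1, swap → [43, 31, 21, 13, -23, 12, -10, -19]

[43, 31, 21, 13, -23, 12, -10, -19]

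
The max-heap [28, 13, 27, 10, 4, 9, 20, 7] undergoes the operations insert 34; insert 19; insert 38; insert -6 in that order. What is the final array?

[38, 34, 27, 13, 28, 9, 20, 7, 10, 4, 19, -6]

insert 34:
  append 34 at index 8 → [28, 13, 27, 10, 4, 9, 20, 7, 34]
  34 > parent 10 at index 3, swap → [28, 13, 27, 34, 4, 9, 20, 7, 10]
  34 > parent 13 at index 1, swap → [28, 34, 27, 13, 4, 9, 20, 7, 10]
  34 > parent 28 at index 0, swap → [34, 28, 27, 13, 4, 9, 20, 7, 10]
insert 19:
  append 19 at index 9 → [34, 28, 27, 13, 4, 9, 20, 7, 10, 19]
  19 > parent 4 at index 4, swap → [34, 28, 27, 13, 19, 9, 20, 7, 10, 4]
insert 38:
  append 38 at index 10 → [34, 28, 27, 13, 19, 9, 20, 7, 10, 4, 38]
  38 > parent 19 at index 4, swap → [34, 28, 27, 13, 38, 9, 20, 7, 10, 4, 19]
  38 > parent 28 at index 1, swap → [34, 38, 27, 13, 28, 9, 20, 7, 10, 4, 19]
  38 > parent 34 at index 0, swap → [38, 34, 27, 13, 28, 9, 20, 7, 10, 4, 19]
insert -6:
  append -6 at index 11 → [38, 34, 27, 13, 28, 9, 20, 7, 10, 4, 19, -6] (no swap needed)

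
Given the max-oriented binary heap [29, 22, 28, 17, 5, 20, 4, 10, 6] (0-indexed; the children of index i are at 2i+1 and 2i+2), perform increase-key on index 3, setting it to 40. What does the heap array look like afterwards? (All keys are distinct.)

[40, 29, 28, 22, 5, 20, 4, 10, 6]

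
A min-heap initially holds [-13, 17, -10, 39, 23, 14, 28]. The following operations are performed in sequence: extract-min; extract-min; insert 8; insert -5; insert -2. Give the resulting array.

[-5, -2, 8, 17, 23, 28, 14, 39]

extract-min → returns -13:
  remove root -13; move last element 28 to root → [28, 17, -10, 39, 23, 14]
  28 vs smaller child -10 at index 2, swap → [-10, 17, 28, 39, 23, 14]
  28 vs only child 14 at index 5, swap → [-10, 17, 14, 39, 23, 28]
extract-min → returns -10:
  remove root -10; move last element 28 to root → [28, 17, 14, 39, 23]
  28 vs smaller child 14 at index 2, swap → [14, 17, 28, 39, 23]
insert 8:
  append 8 at index 5 → [14, 17, 28, 39, 23, 8]
  8 < parent 28 at index 2, swap → [14, 17, 8, 39, 23, 28]
  8 < parent 14 at index 0, swap → [8, 17, 14, 39, 23, 28]
insert -5:
  append -5 at index 6 → [8, 17, 14, 39, 23, 28, -5]
  -5 < parent 14 at index 2, swap → [8, 17, -5, 39, 23, 28, 14]
  -5 < parent 8 at index 0, swap → [-5, 17, 8, 39, 23, 28, 14]
insert -2:
  append -2 at index 7 → [-5, 17, 8, 39, 23, 28, 14, -2]
  -2 < parent 39 at index 3, swap → [-5, 17, 8, -2, 23, 28, 14, 39]
  -2 < parent 17 at index 1, swap → [-5, -2, 8, 17, 23, 28, 14, 39]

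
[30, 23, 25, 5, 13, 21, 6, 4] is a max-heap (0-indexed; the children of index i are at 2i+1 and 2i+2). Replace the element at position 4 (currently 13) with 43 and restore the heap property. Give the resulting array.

set index 4 from 13 to 43 → [30, 23, 25, 5, 43, 21, 6, 4]
43 > parent 23 at index 1, swap → [30, 43, 25, 5, 23, 21, 6, 4]
43 > parent 30 at index 0, swap → [43, 30, 25, 5, 23, 21, 6, 4]

[43, 30, 25, 5, 23, 21, 6, 4]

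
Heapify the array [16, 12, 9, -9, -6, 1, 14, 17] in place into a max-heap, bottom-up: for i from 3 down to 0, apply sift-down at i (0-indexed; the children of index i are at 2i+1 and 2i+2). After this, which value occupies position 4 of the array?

-6

sift down from index 3:
  -9 vs only child 17 at index 7, swap → [16, 12, 9, 17, -6, 1, 14, -9]
sift down from index 2:
  9 vs larger child 14 at index 6, swap → [16, 12, 14, 17, -6, 1, 9, -9]
sift down from index 1:
  12 vs larger child 17 at index 3, swap → [16, 17, 14, 12, -6, 1, 9, -9]
sift down from index 0:
  16 vs larger child 17 at index 1, swap → [17, 16, 14, 12, -6, 1, 9, -9]
resulting array: [17, 16, 14, 12, -6, 1, 9, -9]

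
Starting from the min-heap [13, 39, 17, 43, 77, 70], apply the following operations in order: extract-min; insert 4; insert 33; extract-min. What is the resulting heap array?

[17, 39, 33, 43, 77, 70]

extract-min → returns 13:
  remove root 13; move last element 70 to root → [70, 39, 17, 43, 77]
  70 vs smaller child 17 at index 2, swap → [17, 39, 70, 43, 77]
insert 4:
  append 4 at index 5 → [17, 39, 70, 43, 77, 4]
  4 < parent 70 at index 2, swap → [17, 39, 4, 43, 77, 70]
  4 < parent 17 at index 0, swap → [4, 39, 17, 43, 77, 70]
insert 33:
  append 33 at index 6 → [4, 39, 17, 43, 77, 70, 33] (no swap needed)
extract-min → returns 4:
  remove root 4; move last element 33 to root → [33, 39, 17, 43, 77, 70]
  33 vs smaller child 17 at index 2, swap → [17, 39, 33, 43, 77, 70]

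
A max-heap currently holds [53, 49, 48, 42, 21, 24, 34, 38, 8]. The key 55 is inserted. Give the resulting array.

[55, 53, 48, 42, 49, 24, 34, 38, 8, 21]

append 55 at index 9 → [53, 49, 48, 42, 21, 24, 34, 38, 8, 55]
55 > parent 21 at index 4, swap → [53, 49, 48, 42, 55, 24, 34, 38, 8, 21]
55 > parent 49 at index 1, swap → [53, 55, 48, 42, 49, 24, 34, 38, 8, 21]
55 > parent 53 at index 0, swap → [55, 53, 48, 42, 49, 24, 34, 38, 8, 21]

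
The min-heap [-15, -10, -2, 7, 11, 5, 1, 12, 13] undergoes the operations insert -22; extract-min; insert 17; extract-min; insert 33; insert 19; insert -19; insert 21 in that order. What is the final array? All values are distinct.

[-19, 7, -10, 12, 11, -2, 1, 17, 13, 33, 19, 5, 21]

insert -22:
  append -22 at index 9 → [-15, -10, -2, 7, 11, 5, 1, 12, 13, -22]
  -22 < parent 11 at index 4, swap → [-15, -10, -2, 7, -22, 5, 1, 12, 13, 11]
  -22 < parent -10 at index 1, swap → [-15, -22, -2, 7, -10, 5, 1, 12, 13, 11]
  -22 < parent -15 at index 0, swap → [-22, -15, -2, 7, -10, 5, 1, 12, 13, 11]
extract-min → returns -22:
  remove root -22; move last element 11 to root → [11, -15, -2, 7, -10, 5, 1, 12, 13]
  11 vs smaller child -15 at index 1, swap → [-15, 11, -2, 7, -10, 5, 1, 12, 13]
  11 vs smaller child -10 at index 4, swap → [-15, -10, -2, 7, 11, 5, 1, 12, 13]
insert 17:
  append 17 at index 9 → [-15, -10, -2, 7, 11, 5, 1, 12, 13, 17] (no swap needed)
extract-min → returns -15:
  remove root -15; move last element 17 to root → [17, -10, -2, 7, 11, 5, 1, 12, 13]
  17 vs smaller child -10 at index 1, swap → [-10, 17, -2, 7, 11, 5, 1, 12, 13]
  17 vs smaller child 7 at index 3, swap → [-10, 7, -2, 17, 11, 5, 1, 12, 13]
  17 vs smaller child 12 at index 7, swap → [-10, 7, -2, 12, 11, 5, 1, 17, 13]
insert 33:
  append 33 at index 9 → [-10, 7, -2, 12, 11, 5, 1, 17, 13, 33] (no swap needed)
insert 19:
  append 19 at index 10 → [-10, 7, -2, 12, 11, 5, 1, 17, 13, 33, 19] (no swap needed)
insert -19:
  append -19 at index 11 → [-10, 7, -2, 12, 11, 5, 1, 17, 13, 33, 19, -19]
  -19 < parent 5 at index 5, swap → [-10, 7, -2, 12, 11, -19, 1, 17, 13, 33, 19, 5]
  -19 < parent -2 at index 2, swap → [-10, 7, -19, 12, 11, -2, 1, 17, 13, 33, 19, 5]
  -19 < parent -10 at index 0, swap → [-19, 7, -10, 12, 11, -2, 1, 17, 13, 33, 19, 5]
insert 21:
  append 21 at index 12 → [-19, 7, -10, 12, 11, -2, 1, 17, 13, 33, 19, 5, 21] (no swap needed)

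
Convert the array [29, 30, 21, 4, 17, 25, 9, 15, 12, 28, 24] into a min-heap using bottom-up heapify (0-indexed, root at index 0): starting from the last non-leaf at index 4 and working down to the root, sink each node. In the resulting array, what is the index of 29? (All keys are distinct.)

7

sift down from index 4: already satisfies heap property
sift down from index 3: already satisfies heap property
sift down from index 2:
  21 vs smaller child 9 at index 6, swap → [29, 30, 9, 4, 17, 25, 21, 15, 12, 28, 24]
sift down from index 1:
  30 vs smaller child 4 at index 3, swap → [29, 4, 9, 30, 17, 25, 21, 15, 12, 28, 24]
  30 vs smaller child 12 at index 8, swap → [29, 4, 9, 12, 17, 25, 21, 15, 30, 28, 24]
sift down from index 0:
  29 vs smaller child 4 at index 1, swap → [4, 29, 9, 12, 17, 25, 21, 15, 30, 28, 24]
  29 vs smaller child 12 at index 3, swap → [4, 12, 9, 29, 17, 25, 21, 15, 30, 28, 24]
  29 vs smaller child 15 at index 7, swap → [4, 12, 9, 15, 17, 25, 21, 29, 30, 28, 24]
resulting array: [4, 12, 9, 15, 17, 25, 21, 29, 30, 28, 24]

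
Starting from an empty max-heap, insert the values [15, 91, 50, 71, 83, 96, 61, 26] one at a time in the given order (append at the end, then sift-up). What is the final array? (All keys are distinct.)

Insert 15:
  append 15 at index 0 → [15] (no swap needed)
Insert 91:
  append 91 at index 1 → [15, 91]
  91 > parent 15 at index 0, swap → [91, 15]
Insert 50:
  append 50 at index 2 → [91, 15, 50] (no swap needed)
Insert 71:
  append 71 at index 3 → [91, 15, 50, 71]
  71 > parent 15 at index 1, swap → [91, 71, 50, 15]
Insert 83:
  append 83 at index 4 → [91, 71, 50, 15, 83]
  83 > parent 71 at index 1, swap → [91, 83, 50, 15, 71]
Insert 96:
  append 96 at index 5 → [91, 83, 50, 15, 71, 96]
  96 > parent 50 at index 2, swap → [91, 83, 96, 15, 71, 50]
  96 > parent 91 at index 0, swap → [96, 83, 91, 15, 71, 50]
Insert 61:
  append 61 at index 6 → [96, 83, 91, 15, 71, 50, 61] (no swap needed)
Insert 26:
  append 26 at index 7 → [96, 83, 91, 15, 71, 50, 61, 26]
  26 > parent 15 at index 3, swap → [96, 83, 91, 26, 71, 50, 61, 15]

[96, 83, 91, 26, 71, 50, 61, 15]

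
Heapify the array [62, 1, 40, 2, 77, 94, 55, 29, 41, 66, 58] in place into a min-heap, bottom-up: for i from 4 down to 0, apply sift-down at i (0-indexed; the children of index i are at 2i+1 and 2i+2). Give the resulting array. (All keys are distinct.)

sift down from index 4:
  77 vs smaller child 58 at index 10, swap → [62, 1, 40, 2, 58, 94, 55, 29, 41, 66, 77]
sift down from index 3: already satisfies heap property
sift down from index 2: already satisfies heap property
sift down from index 1: already satisfies heap property
sift down from index 0:
  62 vs smaller child 1 at index 1, swap → [1, 62, 40, 2, 58, 94, 55, 29, 41, 66, 77]
  62 vs smaller child 2 at index 3, swap → [1, 2, 40, 62, 58, 94, 55, 29, 41, 66, 77]
  62 vs smaller child 29 at index 7, swap → [1, 2, 40, 29, 58, 94, 55, 62, 41, 66, 77]

[1, 2, 40, 29, 58, 94, 55, 62, 41, 66, 77]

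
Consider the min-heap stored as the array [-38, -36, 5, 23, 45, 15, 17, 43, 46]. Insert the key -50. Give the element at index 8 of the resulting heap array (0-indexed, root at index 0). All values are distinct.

append -50 at index 9 → [-38, -36, 5, 23, 45, 15, 17, 43, 46, -50]
-50 < parent 45 at index 4, swap → [-38, -36, 5, 23, -50, 15, 17, 43, 46, 45]
-50 < parent -36 at index 1, swap → [-38, -50, 5, 23, -36, 15, 17, 43, 46, 45]
-50 < parent -38 at index 0, swap → [-50, -38, 5, 23, -36, 15, 17, 43, 46, 45]
resulting array: [-50, -38, 5, 23, -36, 15, 17, 43, 46, 45]

46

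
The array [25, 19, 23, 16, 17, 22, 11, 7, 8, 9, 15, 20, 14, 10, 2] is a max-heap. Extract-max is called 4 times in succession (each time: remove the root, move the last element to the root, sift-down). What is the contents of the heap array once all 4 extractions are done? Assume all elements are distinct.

[19, 17, 14, 16, 15, 10, 11, 7, 8, 9, 2]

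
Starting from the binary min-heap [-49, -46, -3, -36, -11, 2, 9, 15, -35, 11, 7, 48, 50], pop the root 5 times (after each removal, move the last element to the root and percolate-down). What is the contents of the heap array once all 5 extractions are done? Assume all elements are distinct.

extract-min #1 returns -49:
  remove root -49; move last element 50 to root → [50, -46, -3, -36, -11, 2, 9, 15, -35, 11, 7, 48]
  50 vs smaller child -46 at index 1, swap → [-46, 50, -3, -36, -11, 2, 9, 15, -35, 11, 7, 48]
  50 vs smaller child -36 at index 3, swap → [-46, -36, -3, 50, -11, 2, 9, 15, -35, 11, 7, 48]
  50 vs smaller child -35 at index 8, swap → [-46, -36, -3, -35, -11, 2, 9, 15, 50, 11, 7, 48]
extract-min #2 returns -46:
  remove root -46; move last element 48 to root → [48, -36, -3, -35, -11, 2, 9, 15, 50, 11, 7]
  48 vs smaller child -36 at index 1, swap → [-36, 48, -3, -35, -11, 2, 9, 15, 50, 11, 7]
  48 vs smaller child -35 at index 3, swap → [-36, -35, -3, 48, -11, 2, 9, 15, 50, 11, 7]
  48 vs smaller child 15 at index 7, swap → [-36, -35, -3, 15, -11, 2, 9, 48, 50, 11, 7]
extract-min #3 returns -36:
  remove root -36; move last element 7 to root → [7, -35, -3, 15, -11, 2, 9, 48, 50, 11]
  7 vs smaller child -35 at index 1, swap → [-35, 7, -3, 15, -11, 2, 9, 48, 50, 11]
  7 vs smaller child -11 at index 4, swap → [-35, -11, -3, 15, 7, 2, 9, 48, 50, 11]
extract-min #4 returns -35:
  remove root -35; move last element 11 to root → [11, -11, -3, 15, 7, 2, 9, 48, 50]
  11 vs smaller child -11 at index 1, swap → [-11, 11, -3, 15, 7, 2, 9, 48, 50]
  11 vs smaller child 7 at index 4, swap → [-11, 7, -3, 15, 11, 2, 9, 48, 50]
extract-min #5 returns -11:
  remove root -11; move last element 50 to root → [50, 7, -3, 15, 11, 2, 9, 48]
  50 vs smaller child -3 at index 2, swap → [-3, 7, 50, 15, 11, 2, 9, 48]
  50 vs smaller child 2 at index 5, swap → [-3, 7, 2, 15, 11, 50, 9, 48]

[-3, 7, 2, 15, 11, 50, 9, 48]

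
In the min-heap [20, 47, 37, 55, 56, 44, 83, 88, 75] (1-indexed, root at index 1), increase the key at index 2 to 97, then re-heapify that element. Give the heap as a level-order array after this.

[20, 55, 37, 75, 56, 44, 83, 88, 97]

set index 2 from 47 to 97 → [20, 97, 37, 55, 56, 44, 83, 88, 75]
97 vs smaller child 55 at index 4, swap → [20, 55, 37, 97, 56, 44, 83, 88, 75]
97 vs smaller child 75 at index 9, swap → [20, 55, 37, 75, 56, 44, 83, 88, 97]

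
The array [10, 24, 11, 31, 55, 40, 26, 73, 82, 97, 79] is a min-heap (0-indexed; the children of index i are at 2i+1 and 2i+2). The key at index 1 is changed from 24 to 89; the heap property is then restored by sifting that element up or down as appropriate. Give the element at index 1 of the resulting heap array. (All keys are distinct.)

31

set index 1 from 24 to 89 → [10, 89, 11, 31, 55, 40, 26, 73, 82, 97, 79]
89 vs smaller child 31 at index 3, swap → [10, 31, 11, 89, 55, 40, 26, 73, 82, 97, 79]
89 vs smaller child 73 at index 7, swap → [10, 31, 11, 73, 55, 40, 26, 89, 82, 97, 79]
resulting array: [10, 31, 11, 73, 55, 40, 26, 89, 82, 97, 79]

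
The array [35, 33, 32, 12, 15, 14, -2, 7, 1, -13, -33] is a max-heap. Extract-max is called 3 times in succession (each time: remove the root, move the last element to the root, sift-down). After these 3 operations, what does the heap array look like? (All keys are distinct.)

[15, 12, 14, 7, -13, -33, -2, 1]

extract-max #1 returns 35:
  remove root 35; move last element -33 to root → [-33, 33, 32, 12, 15, 14, -2, 7, 1, -13]
  -33 vs larger child 33 at index 1, swap → [33, -33, 32, 12, 15, 14, -2, 7, 1, -13]
  -33 vs larger child 15 at index 4, swap → [33, 15, 32, 12, -33, 14, -2, 7, 1, -13]
  -33 vs only child -13 at index 9, swap → [33, 15, 32, 12, -13, 14, -2, 7, 1, -33]
extract-max #2 returns 33:
  remove root 33; move last element -33 to root → [-33, 15, 32, 12, -13, 14, -2, 7, 1]
  -33 vs larger child 32 at index 2, swap → [32, 15, -33, 12, -13, 14, -2, 7, 1]
  -33 vs larger child 14 at index 5, swap → [32, 15, 14, 12, -13, -33, -2, 7, 1]
extract-max #3 returns 32:
  remove root 32; move last element 1 to root → [1, 15, 14, 12, -13, -33, -2, 7]
  1 vs larger child 15 at index 1, swap → [15, 1, 14, 12, -13, -33, -2, 7]
  1 vs larger child 12 at index 3, swap → [15, 12, 14, 1, -13, -33, -2, 7]
  1 vs only child 7 at index 7, swap → [15, 12, 14, 7, -13, -33, -2, 1]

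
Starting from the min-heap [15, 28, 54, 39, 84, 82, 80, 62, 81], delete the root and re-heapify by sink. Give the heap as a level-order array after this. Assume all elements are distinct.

[28, 39, 54, 62, 84, 82, 80, 81]

remove root 15; move last element 81 to root → [81, 28, 54, 39, 84, 82, 80, 62]
81 vs smaller child 28 at index 1, swap → [28, 81, 54, 39, 84, 82, 80, 62]
81 vs smaller child 39 at index 3, swap → [28, 39, 54, 81, 84, 82, 80, 62]
81 vs only child 62 at index 7, swap → [28, 39, 54, 62, 84, 82, 80, 81]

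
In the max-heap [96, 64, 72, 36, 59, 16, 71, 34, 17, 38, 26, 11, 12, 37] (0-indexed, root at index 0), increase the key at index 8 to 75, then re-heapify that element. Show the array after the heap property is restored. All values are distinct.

set index 8 from 17 to 75 → [96, 64, 72, 36, 59, 16, 71, 34, 75, 38, 26, 11, 12, 37]
75 > parent 36 at index 3, swap → [96, 64, 72, 75, 59, 16, 71, 34, 36, 38, 26, 11, 12, 37]
75 > parent 64 at index 1, swap → [96, 75, 72, 64, 59, 16, 71, 34, 36, 38, 26, 11, 12, 37]

[96, 75, 72, 64, 59, 16, 71, 34, 36, 38, 26, 11, 12, 37]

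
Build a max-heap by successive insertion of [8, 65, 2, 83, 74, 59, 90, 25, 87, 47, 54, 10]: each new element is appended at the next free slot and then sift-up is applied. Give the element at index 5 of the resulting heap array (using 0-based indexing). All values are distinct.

Insert 8:
  append 8 at index 0 → [8] (no swap needed)
Insert 65:
  append 65 at index 1 → [8, 65]
  65 > parent 8 at index 0, swap → [65, 8]
Insert 2:
  append 2 at index 2 → [65, 8, 2] (no swap needed)
Insert 83:
  append 83 at index 3 → [65, 8, 2, 83]
  83 > parent 8 at index 1, swap → [65, 83, 2, 8]
  83 > parent 65 at index 0, swap → [83, 65, 2, 8]
Insert 74:
  append 74 at index 4 → [83, 65, 2, 8, 74]
  74 > parent 65 at index 1, swap → [83, 74, 2, 8, 65]
Insert 59:
  append 59 at index 5 → [83, 74, 2, 8, 65, 59]
  59 > parent 2 at index 2, swap → [83, 74, 59, 8, 65, 2]
Insert 90:
  append 90 at index 6 → [83, 74, 59, 8, 65, 2, 90]
  90 > parent 59 at index 2, swap → [83, 74, 90, 8, 65, 2, 59]
  90 > parent 83 at index 0, swap → [90, 74, 83, 8, 65, 2, 59]
Insert 25:
  append 25 at index 7 → [90, 74, 83, 8, 65, 2, 59, 25]
  25 > parent 8 at index 3, swap → [90, 74, 83, 25, 65, 2, 59, 8]
Insert 87:
  append 87 at index 8 → [90, 74, 83, 25, 65, 2, 59, 8, 87]
  87 > parent 25 at index 3, swap → [90, 74, 83, 87, 65, 2, 59, 8, 25]
  87 > parent 74 at index 1, swap → [90, 87, 83, 74, 65, 2, 59, 8, 25]
Insert 47:
  append 47 at index 9 → [90, 87, 83, 74, 65, 2, 59, 8, 25, 47] (no swap needed)
Insert 54:
  append 54 at index 10 → [90, 87, 83, 74, 65, 2, 59, 8, 25, 47, 54] (no swap needed)
Insert 10:
  append 10 at index 11 → [90, 87, 83, 74, 65, 2, 59, 8, 25, 47, 54, 10]
  10 > parent 2 at index 5, swap → [90, 87, 83, 74, 65, 10, 59, 8, 25, 47, 54, 2]
resulting array: [90, 87, 83, 74, 65, 10, 59, 8, 25, 47, 54, 2]

10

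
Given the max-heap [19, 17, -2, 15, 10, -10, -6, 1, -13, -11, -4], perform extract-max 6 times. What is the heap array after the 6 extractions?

extract-max #1 returns 19:
  remove root 19; move last element -4 to root → [-4, 17, -2, 15, 10, -10, -6, 1, -13, -11]
  -4 vs larger child 17 at index 1, swap → [17, -4, -2, 15, 10, -10, -6, 1, -13, -11]
  -4 vs larger child 15 at index 3, swap → [17, 15, -2, -4, 10, -10, -6, 1, -13, -11]
  -4 vs larger child 1 at index 7, swap → [17, 15, -2, 1, 10, -10, -6, -4, -13, -11]
extract-max #2 returns 17:
  remove root 17; move last element -11 to root → [-11, 15, -2, 1, 10, -10, -6, -4, -13]
  -11 vs larger child 15 at index 1, swap → [15, -11, -2, 1, 10, -10, -6, -4, -13]
  -11 vs larger child 10 at index 4, swap → [15, 10, -2, 1, -11, -10, -6, -4, -13]
extract-max #3 returns 15:
  remove root 15; move last element -13 to root → [-13, 10, -2, 1, -11, -10, -6, -4]
  -13 vs larger child 10 at index 1, swap → [10, -13, -2, 1, -11, -10, -6, -4]
  -13 vs larger child 1 at index 3, swap → [10, 1, -2, -13, -11, -10, -6, -4]
  -13 vs only child -4 at index 7, swap → [10, 1, -2, -4, -11, -10, -6, -13]
extract-max #4 returns 10:
  remove root 10; move last element -13 to root → [-13, 1, -2, -4, -11, -10, -6]
  -13 vs larger child 1 at index 1, swap → [1, -13, -2, -4, -11, -10, -6]
  -13 vs larger child -4 at index 3, swap → [1, -4, -2, -13, -11, -10, -6]
extract-max #5 returns 1:
  remove root 1; move last element -6 to root → [-6, -4, -2, -13, -11, -10]
  -6 vs larger child -2 at index 2, swap → [-2, -4, -6, -13, -11, -10]
extract-max #6 returns -2:
  remove root -2; move last element -10 to root → [-10, -4, -6, -13, -11]
  -10 vs larger child -4 at index 1, swap → [-4, -10, -6, -13, -11]

[-4, -10, -6, -13, -11]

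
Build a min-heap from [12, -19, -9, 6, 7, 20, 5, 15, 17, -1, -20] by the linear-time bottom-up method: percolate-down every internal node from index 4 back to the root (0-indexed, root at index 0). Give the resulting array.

[-20, -19, -9, 6, -1, 20, 5, 15, 17, 12, 7]

sift down from index 4:
  7 vs smaller child -20 at index 10, swap → [12, -19, -9, 6, -20, 20, 5, 15, 17, -1, 7]
sift down from index 3: already satisfies heap property
sift down from index 2: already satisfies heap property
sift down from index 1:
  -19 vs smaller child -20 at index 4, swap → [12, -20, -9, 6, -19, 20, 5, 15, 17, -1, 7]
sift down from index 0:
  12 vs smaller child -20 at index 1, swap → [-20, 12, -9, 6, -19, 20, 5, 15, 17, -1, 7]
  12 vs smaller child -19 at index 4, swap → [-20, -19, -9, 6, 12, 20, 5, 15, 17, -1, 7]
  12 vs smaller child -1 at index 9, swap → [-20, -19, -9, 6, -1, 20, 5, 15, 17, 12, 7]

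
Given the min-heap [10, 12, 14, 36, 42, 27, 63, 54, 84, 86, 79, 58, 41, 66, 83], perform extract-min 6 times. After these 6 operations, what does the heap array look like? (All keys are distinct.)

extract-min #1 returns 10:
  remove root 10; move last element 83 to root → [83, 12, 14, 36, 42, 27, 63, 54, 84, 86, 79, 58, 41, 66]
  83 vs smaller child 12 at index 1, swap → [12, 83, 14, 36, 42, 27, 63, 54, 84, 86, 79, 58, 41, 66]
  83 vs smaller child 36 at index 3, swap → [12, 36, 14, 83, 42, 27, 63, 54, 84, 86, 79, 58, 41, 66]
  83 vs smaller child 54 at index 7, swap → [12, 36, 14, 54, 42, 27, 63, 83, 84, 86, 79, 58, 41, 66]
extract-min #2 returns 12:
  remove root 12; move last element 66 to root → [66, 36, 14, 54, 42, 27, 63, 83, 84, 86, 79, 58, 41]
  66 vs smaller child 14 at index 2, swap → [14, 36, 66, 54, 42, 27, 63, 83, 84, 86, 79, 58, 41]
  66 vs smaller child 27 at index 5, swap → [14, 36, 27, 54, 42, 66, 63, 83, 84, 86, 79, 58, 41]
  66 vs smaller child 41 at index 12, swap → [14, 36, 27, 54, 42, 41, 63, 83, 84, 86, 79, 58, 66]
extract-min #3 returns 14:
  remove root 14; move last element 66 to root → [66, 36, 27, 54, 42, 41, 63, 83, 84, 86, 79, 58]
  66 vs smaller child 27 at index 2, swap → [27, 36, 66, 54, 42, 41, 63, 83, 84, 86, 79, 58]
  66 vs smaller child 41 at index 5, swap → [27, 36, 41, 54, 42, 66, 63, 83, 84, 86, 79, 58]
  66 vs only child 58 at index 11, swap → [27, 36, 41, 54, 42, 58, 63, 83, 84, 86, 79, 66]
extract-min #4 returns 27:
  remove root 27; move last element 66 to root → [66, 36, 41, 54, 42, 58, 63, 83, 84, 86, 79]
  66 vs smaller child 36 at index 1, swap → [36, 66, 41, 54, 42, 58, 63, 83, 84, 86, 79]
  66 vs smaller child 42 at index 4, swap → [36, 42, 41, 54, 66, 58, 63, 83, 84, 86, 79]
extract-min #5 returns 36:
  remove root 36; move last element 79 to root → [79, 42, 41, 54, 66, 58, 63, 83, 84, 86]
  79 vs smaller child 41 at index 2, swap → [41, 42, 79, 54, 66, 58, 63, 83, 84, 86]
  79 vs smaller child 58 at index 5, swap → [41, 42, 58, 54, 66, 79, 63, 83, 84, 86]
extract-min #6 returns 41:
  remove root 41; move last element 86 to root → [86, 42, 58, 54, 66, 79, 63, 83, 84]
  86 vs smaller child 42 at index 1, swap → [42, 86, 58, 54, 66, 79, 63, 83, 84]
  86 vs smaller child 54 at index 3, swap → [42, 54, 58, 86, 66, 79, 63, 83, 84]
  86 vs smaller child 83 at index 7, swap → [42, 54, 58, 83, 66, 79, 63, 86, 84]

[42, 54, 58, 83, 66, 79, 63, 86, 84]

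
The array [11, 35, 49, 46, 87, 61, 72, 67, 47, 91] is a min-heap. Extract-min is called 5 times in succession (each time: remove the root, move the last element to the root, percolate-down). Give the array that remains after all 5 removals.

[61, 67, 72, 91, 87]

extract-min #1 returns 11:
  remove root 11; move last element 91 to root → [91, 35, 49, 46, 87, 61, 72, 67, 47]
  91 vs smaller child 35 at index 1, swap → [35, 91, 49, 46, 87, 61, 72, 67, 47]
  91 vs smaller child 46 at index 3, swap → [35, 46, 49, 91, 87, 61, 72, 67, 47]
  91 vs smaller child 47 at index 8, swap → [35, 46, 49, 47, 87, 61, 72, 67, 91]
extract-min #2 returns 35:
  remove root 35; move last element 91 to root → [91, 46, 49, 47, 87, 61, 72, 67]
  91 vs smaller child 46 at index 1, swap → [46, 91, 49, 47, 87, 61, 72, 67]
  91 vs smaller child 47 at index 3, swap → [46, 47, 49, 91, 87, 61, 72, 67]
  91 vs only child 67 at index 7, swap → [46, 47, 49, 67, 87, 61, 72, 91]
extract-min #3 returns 46:
  remove root 46; move last element 91 to root → [91, 47, 49, 67, 87, 61, 72]
  91 vs smaller child 47 at index 1, swap → [47, 91, 49, 67, 87, 61, 72]
  91 vs smaller child 67 at index 3, swap → [47, 67, 49, 91, 87, 61, 72]
extract-min #4 returns 47:
  remove root 47; move last element 72 to root → [72, 67, 49, 91, 87, 61]
  72 vs smaller child 49 at index 2, swap → [49, 67, 72, 91, 87, 61]
  72 vs only child 61 at index 5, swap → [49, 67, 61, 91, 87, 72]
extract-min #5 returns 49:
  remove root 49; move last element 72 to root → [72, 67, 61, 91, 87]
  72 vs smaller child 61 at index 2, swap → [61, 67, 72, 91, 87]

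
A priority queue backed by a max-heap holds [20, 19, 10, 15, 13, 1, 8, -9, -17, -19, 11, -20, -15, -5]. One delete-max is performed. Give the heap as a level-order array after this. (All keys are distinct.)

remove root 20; move last element -5 to root → [-5, 19, 10, 15, 13, 1, 8, -9, -17, -19, 11, -20, -15]
-5 vs larger child 19 at index 1, swap → [19, -5, 10, 15, 13, 1, 8, -9, -17, -19, 11, -20, -15]
-5 vs larger child 15 at index 3, swap → [19, 15, 10, -5, 13, 1, 8, -9, -17, -19, 11, -20, -15]

[19, 15, 10, -5, 13, 1, 8, -9, -17, -19, 11, -20, -15]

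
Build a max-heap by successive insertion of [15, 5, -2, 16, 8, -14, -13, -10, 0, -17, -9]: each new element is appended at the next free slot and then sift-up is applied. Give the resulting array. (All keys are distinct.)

Insert 15:
  append 15 at index 0 → [15] (no swap needed)
Insert 5:
  append 5 at index 1 → [15, 5] (no swap needed)
Insert -2:
  append -2 at index 2 → [15, 5, -2] (no swap needed)
Insert 16:
  append 16 at index 3 → [15, 5, -2, 16]
  16 > parent 5 at index 1, swap → [15, 16, -2, 5]
  16 > parent 15 at index 0, swap → [16, 15, -2, 5]
Insert 8:
  append 8 at index 4 → [16, 15, -2, 5, 8] (no swap needed)
Insert -14:
  append -14 at index 5 → [16, 15, -2, 5, 8, -14] (no swap needed)
Insert -13:
  append -13 at index 6 → [16, 15, -2, 5, 8, -14, -13] (no swap needed)
Insert -10:
  append -10 at index 7 → [16, 15, -2, 5, 8, -14, -13, -10] (no swap needed)
Insert 0:
  append 0 at index 8 → [16, 15, -2, 5, 8, -14, -13, -10, 0] (no swap needed)
Insert -17:
  append -17 at index 9 → [16, 15, -2, 5, 8, -14, -13, -10, 0, -17] (no swap needed)
Insert -9:
  append -9 at index 10 → [16, 15, -2, 5, 8, -14, -13, -10, 0, -17, -9] (no swap needed)

[16, 15, -2, 5, 8, -14, -13, -10, 0, -17, -9]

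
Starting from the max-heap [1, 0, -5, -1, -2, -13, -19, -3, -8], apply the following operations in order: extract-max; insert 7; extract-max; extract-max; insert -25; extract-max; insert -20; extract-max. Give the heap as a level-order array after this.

[-3, -8, -5, -20, -25, -13, -19]

extract-max → returns 1:
  remove root 1; move last element -8 to root → [-8, 0, -5, -1, -2, -13, -19, -3]
  -8 vs larger child 0 at index 1, swap → [0, -8, -5, -1, -2, -13, -19, -3]
  -8 vs larger child -1 at index 3, swap → [0, -1, -5, -8, -2, -13, -19, -3]
  -8 vs only child -3 at index 7, swap → [0, -1, -5, -3, -2, -13, -19, -8]
insert 7:
  append 7 at index 8 → [0, -1, -5, -3, -2, -13, -19, -8, 7]
  7 > parent -3 at index 3, swap → [0, -1, -5, 7, -2, -13, -19, -8, -3]
  7 > parent -1 at index 1, swap → [0, 7, -5, -1, -2, -13, -19, -8, -3]
  7 > parent 0 at index 0, swap → [7, 0, -5, -1, -2, -13, -19, -8, -3]
extract-max → returns 7:
  remove root 7; move last element -3 to root → [-3, 0, -5, -1, -2, -13, -19, -8]
  -3 vs larger child 0 at index 1, swap → [0, -3, -5, -1, -2, -13, -19, -8]
  -3 vs larger child -1 at index 3, swap → [0, -1, -5, -3, -2, -13, -19, -8]
extract-max → returns 0:
  remove root 0; move last element -8 to root → [-8, -1, -5, -3, -2, -13, -19]
  -8 vs larger child -1 at index 1, swap → [-1, -8, -5, -3, -2, -13, -19]
  -8 vs larger child -2 at index 4, swap → [-1, -2, -5, -3, -8, -13, -19]
insert -25:
  append -25 at index 7 → [-1, -2, -5, -3, -8, -13, -19, -25] (no swap needed)
extract-max → returns -1:
  remove root -1; move last element -25 to root → [-25, -2, -5, -3, -8, -13, -19]
  -25 vs larger child -2 at index 1, swap → [-2, -25, -5, -3, -8, -13, -19]
  -25 vs larger child -3 at index 3, swap → [-2, -3, -5, -25, -8, -13, -19]
insert -20:
  append -20 at index 7 → [-2, -3, -5, -25, -8, -13, -19, -20]
  -20 > parent -25 at index 3, swap → [-2, -3, -5, -20, -8, -13, -19, -25]
extract-max → returns -2:
  remove root -2; move last element -25 to root → [-25, -3, -5, -20, -8, -13, -19]
  -25 vs larger child -3 at index 1, swap → [-3, -25, -5, -20, -8, -13, -19]
  -25 vs larger child -8 at index 4, swap → [-3, -8, -5, -20, -25, -13, -19]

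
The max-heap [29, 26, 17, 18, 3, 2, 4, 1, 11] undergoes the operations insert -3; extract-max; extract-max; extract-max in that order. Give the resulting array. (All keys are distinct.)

[17, 11, 4, 1, 3, 2, -3]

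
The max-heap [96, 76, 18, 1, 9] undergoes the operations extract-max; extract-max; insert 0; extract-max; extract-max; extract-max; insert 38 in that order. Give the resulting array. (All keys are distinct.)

[38, 0]

extract-max → returns 96:
  remove root 96; move last element 9 to root → [9, 76, 18, 1]
  9 vs larger child 76 at index 1, swap → [76, 9, 18, 1]
extract-max → returns 76:
  remove root 76; move last element 1 to root → [1, 9, 18]
  1 vs larger child 18 at index 2, swap → [18, 9, 1]
insert 0:
  append 0 at index 3 → [18, 9, 1, 0] (no swap needed)
extract-max → returns 18:
  remove root 18; move last element 0 to root → [0, 9, 1]
  0 vs larger child 9 at index 1, swap → [9, 0, 1]
extract-max → returns 9:
  remove root 9; move last element 1 to root → [1, 0] (no swap needed)
extract-max → returns 1:
  remove root 1; move last element 0 to root → [0] (no swap needed)
insert 38:
  append 38 at index 1 → [0, 38]
  38 > parent 0 at index 0, swap → [38, 0]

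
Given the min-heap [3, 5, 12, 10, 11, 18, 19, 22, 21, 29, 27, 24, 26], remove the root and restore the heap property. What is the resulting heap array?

remove root 3; move last element 26 to root → [26, 5, 12, 10, 11, 18, 19, 22, 21, 29, 27, 24]
26 vs smaller child 5 at index 1, swap → [5, 26, 12, 10, 11, 18, 19, 22, 21, 29, 27, 24]
26 vs smaller child 10 at index 3, swap → [5, 10, 12, 26, 11, 18, 19, 22, 21, 29, 27, 24]
26 vs smaller child 21 at index 8, swap → [5, 10, 12, 21, 11, 18, 19, 22, 26, 29, 27, 24]

[5, 10, 12, 21, 11, 18, 19, 22, 26, 29, 27, 24]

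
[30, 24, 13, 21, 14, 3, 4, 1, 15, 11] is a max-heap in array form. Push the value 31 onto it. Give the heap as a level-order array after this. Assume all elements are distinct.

[31, 30, 13, 21, 24, 3, 4, 1, 15, 11, 14]

append 31 at index 10 → [30, 24, 13, 21, 14, 3, 4, 1, 15, 11, 31]
31 > parent 14 at index 4, swap → [30, 24, 13, 21, 31, 3, 4, 1, 15, 11, 14]
31 > parent 24 at index 1, swap → [30, 31, 13, 21, 24, 3, 4, 1, 15, 11, 14]
31 > parent 30 at index 0, swap → [31, 30, 13, 21, 24, 3, 4, 1, 15, 11, 14]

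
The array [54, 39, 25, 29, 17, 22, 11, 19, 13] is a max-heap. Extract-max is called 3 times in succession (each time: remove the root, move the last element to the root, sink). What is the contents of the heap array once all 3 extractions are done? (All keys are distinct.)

extract-max #1 returns 54:
  remove root 54; move last element 13 to root → [13, 39, 25, 29, 17, 22, 11, 19]
  13 vs larger child 39 at index 1, swap → [39, 13, 25, 29, 17, 22, 11, 19]
  13 vs larger child 29 at index 3, swap → [39, 29, 25, 13, 17, 22, 11, 19]
  13 vs only child 19 at index 7, swap → [39, 29, 25, 19, 17, 22, 11, 13]
extract-max #2 returns 39:
  remove root 39; move last element 13 to root → [13, 29, 25, 19, 17, 22, 11]
  13 vs larger child 29 at index 1, swap → [29, 13, 25, 19, 17, 22, 11]
  13 vs larger child 19 at index 3, swap → [29, 19, 25, 13, 17, 22, 11]
extract-max #3 returns 29:
  remove root 29; move last element 11 to root → [11, 19, 25, 13, 17, 22]
  11 vs larger child 25 at index 2, swap → [25, 19, 11, 13, 17, 22]
  11 vs only child 22 at index 5, swap → [25, 19, 22, 13, 17, 11]

[25, 19, 22, 13, 17, 11]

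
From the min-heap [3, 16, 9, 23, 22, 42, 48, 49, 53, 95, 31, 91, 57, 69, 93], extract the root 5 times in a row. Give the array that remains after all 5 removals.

[31, 49, 42, 53, 69, 57, 48, 93, 91, 95]

extract-min #1 returns 3:
  remove root 3; move last element 93 to root → [93, 16, 9, 23, 22, 42, 48, 49, 53, 95, 31, 91, 57, 69]
  93 vs smaller child 9 at index 2, swap → [9, 16, 93, 23, 22, 42, 48, 49, 53, 95, 31, 91, 57, 69]
  93 vs smaller child 42 at index 5, swap → [9, 16, 42, 23, 22, 93, 48, 49, 53, 95, 31, 91, 57, 69]
  93 vs smaller child 57 at index 12, swap → [9, 16, 42, 23, 22, 57, 48, 49, 53, 95, 31, 91, 93, 69]
extract-min #2 returns 9:
  remove root 9; move last element 69 to root → [69, 16, 42, 23, 22, 57, 48, 49, 53, 95, 31, 91, 93]
  69 vs smaller child 16 at index 1, swap → [16, 69, 42, 23, 22, 57, 48, 49, 53, 95, 31, 91, 93]
  69 vs smaller child 22 at index 4, swap → [16, 22, 42, 23, 69, 57, 48, 49, 53, 95, 31, 91, 93]
  69 vs smaller child 31 at index 10, swap → [16, 22, 42, 23, 31, 57, 48, 49, 53, 95, 69, 91, 93]
extract-min #3 returns 16:
  remove root 16; move last element 93 to root → [93, 22, 42, 23, 31, 57, 48, 49, 53, 95, 69, 91]
  93 vs smaller child 22 at index 1, swap → [22, 93, 42, 23, 31, 57, 48, 49, 53, 95, 69, 91]
  93 vs smaller child 23 at index 3, swap → [22, 23, 42, 93, 31, 57, 48, 49, 53, 95, 69, 91]
  93 vs smaller child 49 at index 7, swap → [22, 23, 42, 49, 31, 57, 48, 93, 53, 95, 69, 91]
extract-min #4 returns 22:
  remove root 22; move last element 91 to root → [91, 23, 42, 49, 31, 57, 48, 93, 53, 95, 69]
  91 vs smaller child 23 at index 1, swap → [23, 91, 42, 49, 31, 57, 48, 93, 53, 95, 69]
  91 vs smaller child 31 at index 4, swap → [23, 31, 42, 49, 91, 57, 48, 93, 53, 95, 69]
  91 vs smaller child 69 at index 10, swap → [23, 31, 42, 49, 69, 57, 48, 93, 53, 95, 91]
extract-min #5 returns 23:
  remove root 23; move last element 91 to root → [91, 31, 42, 49, 69, 57, 48, 93, 53, 95]
  91 vs smaller child 31 at index 1, swap → [31, 91, 42, 49, 69, 57, 48, 93, 53, 95]
  91 vs smaller child 49 at index 3, swap → [31, 49, 42, 91, 69, 57, 48, 93, 53, 95]
  91 vs smaller child 53 at index 8, swap → [31, 49, 42, 53, 69, 57, 48, 93, 91, 95]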